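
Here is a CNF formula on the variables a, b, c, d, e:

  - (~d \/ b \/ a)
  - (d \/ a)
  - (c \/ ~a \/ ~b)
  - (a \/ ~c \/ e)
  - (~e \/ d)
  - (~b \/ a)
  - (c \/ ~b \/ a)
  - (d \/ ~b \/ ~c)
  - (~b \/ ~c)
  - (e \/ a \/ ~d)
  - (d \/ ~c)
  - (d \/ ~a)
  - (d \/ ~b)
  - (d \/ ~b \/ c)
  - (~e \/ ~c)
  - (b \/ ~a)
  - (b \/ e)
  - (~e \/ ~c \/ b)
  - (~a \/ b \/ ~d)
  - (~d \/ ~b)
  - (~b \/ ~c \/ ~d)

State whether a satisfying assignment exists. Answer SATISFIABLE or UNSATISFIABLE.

UNSATISFIABLE

b = True:
  propagation gives a=True, c=True; an empty clause results — contradiction.
b = False:
  propagation gives a=False, d=False; an empty clause results — contradiction.
Every branch closes, so no satisfying assignment exists.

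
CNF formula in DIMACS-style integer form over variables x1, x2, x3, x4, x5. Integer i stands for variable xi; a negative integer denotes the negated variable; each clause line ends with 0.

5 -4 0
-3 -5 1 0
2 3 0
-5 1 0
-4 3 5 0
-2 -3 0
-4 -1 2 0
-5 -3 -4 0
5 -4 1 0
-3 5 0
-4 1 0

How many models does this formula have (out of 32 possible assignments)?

5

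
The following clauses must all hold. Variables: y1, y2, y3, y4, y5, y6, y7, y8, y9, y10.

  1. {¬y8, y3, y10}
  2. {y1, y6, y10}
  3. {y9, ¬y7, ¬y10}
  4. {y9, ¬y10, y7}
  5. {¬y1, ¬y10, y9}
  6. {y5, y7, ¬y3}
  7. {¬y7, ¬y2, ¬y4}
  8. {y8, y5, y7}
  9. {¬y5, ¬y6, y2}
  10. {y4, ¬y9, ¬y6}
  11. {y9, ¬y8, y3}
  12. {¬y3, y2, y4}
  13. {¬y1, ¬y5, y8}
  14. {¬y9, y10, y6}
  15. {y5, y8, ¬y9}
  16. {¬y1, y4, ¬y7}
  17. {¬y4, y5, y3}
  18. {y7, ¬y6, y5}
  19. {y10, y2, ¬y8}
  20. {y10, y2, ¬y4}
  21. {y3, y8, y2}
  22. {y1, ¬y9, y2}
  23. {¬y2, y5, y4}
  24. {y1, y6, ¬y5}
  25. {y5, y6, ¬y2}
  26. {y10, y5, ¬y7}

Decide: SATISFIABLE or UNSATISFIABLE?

Set y1 = True and propagate.
Set y2 = False and propagate.
Branch on y3: take y3 = False.
  then y8 is forced to True.
  then y10 is forced to True.
  then y9 is forced to True.
The remaining clauses are satisfied by y4 = True, y5 = True, y6 = False, y7 = False.
So y1=T, y2=F, y3=F, y4=T, y5=T, y6=F, y7=F, y8=T, y9=T, y10=T is a satisfying assignment.

SATISFIABLE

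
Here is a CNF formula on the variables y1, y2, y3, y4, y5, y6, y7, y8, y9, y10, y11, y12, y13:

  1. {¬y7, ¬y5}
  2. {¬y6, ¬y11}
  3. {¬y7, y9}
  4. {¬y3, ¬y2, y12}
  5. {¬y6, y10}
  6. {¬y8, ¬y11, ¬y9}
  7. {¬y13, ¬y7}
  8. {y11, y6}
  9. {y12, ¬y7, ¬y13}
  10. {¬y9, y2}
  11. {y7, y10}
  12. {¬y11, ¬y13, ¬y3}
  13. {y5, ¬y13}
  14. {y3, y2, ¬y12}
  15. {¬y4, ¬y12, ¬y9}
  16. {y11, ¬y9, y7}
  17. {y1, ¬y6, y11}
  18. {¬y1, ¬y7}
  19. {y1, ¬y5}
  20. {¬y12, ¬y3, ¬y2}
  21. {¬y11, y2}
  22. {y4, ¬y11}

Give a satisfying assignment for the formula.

y1=T, y2=T, y3=F, y4=T, y5=T, y6=T, y7=F, y8=F, y9=F, y10=T, y11=F, y12=F, y13=F

y8 occurs only negated in the remaining clauses — set y8 = False.
y10 occurs only positively in the remaining clauses — set y10 = True.
Branch on y1: take y1 = True.
  then y7 is forced to False.
Set y2 = True and propagate.
Try y3 = False.
For the remaining variables, y4 = True, y5 = True, y6 = True, y9 = False, y11 = False, y12 = False, y13 = False works.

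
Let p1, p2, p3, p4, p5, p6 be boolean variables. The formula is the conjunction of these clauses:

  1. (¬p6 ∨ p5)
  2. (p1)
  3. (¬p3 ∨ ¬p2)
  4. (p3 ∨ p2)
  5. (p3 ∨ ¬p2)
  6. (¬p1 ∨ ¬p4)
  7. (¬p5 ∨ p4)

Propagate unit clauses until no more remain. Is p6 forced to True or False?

False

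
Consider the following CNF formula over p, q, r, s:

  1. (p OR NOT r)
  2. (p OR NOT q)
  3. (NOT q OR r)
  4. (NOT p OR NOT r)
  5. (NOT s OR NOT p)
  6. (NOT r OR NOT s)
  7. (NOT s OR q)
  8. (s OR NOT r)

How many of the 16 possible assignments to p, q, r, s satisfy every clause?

The models are:
  p=F q=F r=F s=F
  p=T q=F r=F s=F
Count: 2.

2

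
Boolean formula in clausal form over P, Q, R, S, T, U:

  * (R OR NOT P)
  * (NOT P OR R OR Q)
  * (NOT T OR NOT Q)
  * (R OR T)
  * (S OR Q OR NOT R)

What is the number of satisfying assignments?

Split on R, then Q.
  R=1, Q=1: forces T=0; P, S, U free → 2^3 = 8.
  R=1, Q=0: forces S=1; P, T, U free → 2^3 = 8.
  R=0, Q=1: a clause becomes empty — 0.
  R=0, Q=0: remaining (P,S,T,U) ∈ {(0,0,1,0); (0,0,1,1); (0,1,1,0); (0,1,1,1)} — 4.
Total: 8 + 8 + 0 + 4 = 20.

20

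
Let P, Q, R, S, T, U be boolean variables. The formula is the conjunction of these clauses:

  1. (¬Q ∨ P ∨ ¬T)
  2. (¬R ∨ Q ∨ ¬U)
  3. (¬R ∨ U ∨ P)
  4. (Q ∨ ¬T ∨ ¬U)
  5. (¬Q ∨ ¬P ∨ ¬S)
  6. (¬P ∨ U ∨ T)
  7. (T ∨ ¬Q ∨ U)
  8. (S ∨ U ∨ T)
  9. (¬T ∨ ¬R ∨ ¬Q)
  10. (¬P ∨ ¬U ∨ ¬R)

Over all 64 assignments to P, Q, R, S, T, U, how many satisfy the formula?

18

Split on U, then Q.
  U=T, Q=T: 6 of the 16 assignments to (P,R,S,T) work.
  U=T, Q=F: remaining (P,R,S,T) ∈ {(F,F,F,F); (F,F,T,F); (T,F,F,F); (T,F,T,F)} — 4.
  U=F, Q=T: remaining (P,R,S,T) ∈ {(T,F,F,T)} — 1.
  U=F, Q=F: 7 of the 16 assignments to (P,R,S,T) work.
Total: 6 + 4 + 1 + 7 = 18.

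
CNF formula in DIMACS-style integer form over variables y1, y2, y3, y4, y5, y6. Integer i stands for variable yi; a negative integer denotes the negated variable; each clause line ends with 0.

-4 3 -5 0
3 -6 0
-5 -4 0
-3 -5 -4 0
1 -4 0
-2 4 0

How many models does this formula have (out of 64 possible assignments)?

18

Case analysis on y4 and y3:
  y4=T, y3=T: remaining (y1,y2,y5,y6) ∈ {(T,F,F,F); (T,F,F,T); (T,T,F,F); (T,T,F,T)} — 4.
  y4=T, y3=F: remaining (y1,y2,y5,y6) ∈ {(T,F,F,F); (T,T,F,F)} — 2.
  y4=F, y3=T: forces y2=F; y1, y5, y6 free → 2^3 = 8.
  y4=F, y3=F: remaining (y1,y2,y5,y6) ∈ {(F,F,F,F); (F,F,T,F); (T,F,F,F); (T,F,T,F)} — 4.
Total: 4 + 2 + 8 + 4 = 18.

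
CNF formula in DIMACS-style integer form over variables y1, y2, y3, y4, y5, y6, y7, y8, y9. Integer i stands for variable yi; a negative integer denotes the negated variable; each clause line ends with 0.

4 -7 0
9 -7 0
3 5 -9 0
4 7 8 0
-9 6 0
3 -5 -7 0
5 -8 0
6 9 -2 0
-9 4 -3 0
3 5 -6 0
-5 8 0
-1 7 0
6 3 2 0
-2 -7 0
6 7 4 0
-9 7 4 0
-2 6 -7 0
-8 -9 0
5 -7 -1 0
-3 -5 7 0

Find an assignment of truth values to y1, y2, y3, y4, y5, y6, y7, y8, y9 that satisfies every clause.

y1=False, y2=True, y3=True, y4=True, y5=False, y6=True, y7=False, y8=False, y9=False

Check each clause:
  1. (!y7 || y4) — !y7 is true.
  2. (!y7 || y9) — !y7 is true.
  3. (y3 || y5 || !y9) — y3 is true.
  4. (y7 || y8 || y4) — y4 is true.
  5. (y6 || !y9) — y6 is true.
  6. (!y7 || !y5 || y3) — y3 is true.
  7. (!y8 || y5) — !y8 is true.
  8. (!y2 || y9 || y6) — y6 is true.
  9. (!y3 || !y9 || y4) — y4 is true.
  10. (y5 || !y6 || y3) — y3 is true.
  11. (!y5 || y8) — !y5 is true.
  12. (!y1 || y7) — !y1 is true.
  13. (y2 || y6 || y3) — y2 is true.
  14. (!y2 || !y7) — !y7 is true.
  15. (y7 || y6 || y4) — y4 is true.
  16. (y4 || y7 || !y9) — !y9 is true.
  17. (!y2 || !y7 || y6) — !y7 is true.
  18. (!y9 || !y8) — !y8 is true.
  19. (!y1 || y5 || !y7) — !y7 is true.
  20. (!y3 || y7 || !y5) — !y5 is true.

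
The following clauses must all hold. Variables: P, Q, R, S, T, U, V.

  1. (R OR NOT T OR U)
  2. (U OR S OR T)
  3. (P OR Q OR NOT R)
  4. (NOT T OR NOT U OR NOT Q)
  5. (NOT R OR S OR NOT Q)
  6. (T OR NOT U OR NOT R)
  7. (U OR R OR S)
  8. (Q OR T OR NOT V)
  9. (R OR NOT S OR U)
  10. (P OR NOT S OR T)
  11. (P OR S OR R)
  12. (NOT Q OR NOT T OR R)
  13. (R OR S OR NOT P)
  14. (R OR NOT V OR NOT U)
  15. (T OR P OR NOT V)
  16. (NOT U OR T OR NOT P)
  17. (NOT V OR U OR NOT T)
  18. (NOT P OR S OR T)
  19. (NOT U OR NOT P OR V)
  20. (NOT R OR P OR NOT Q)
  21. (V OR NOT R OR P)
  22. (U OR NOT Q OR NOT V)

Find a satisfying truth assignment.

Set P = False and propagate.
Branch on Q: take Q = False.
  then R is forced to False.
  then S is forced to True.
  then U is forced to True.
  then T is forced to True.
  then V is forced to False.
Every clause has at least one true literal under this assignment.

P = F, Q = F, R = F, S = T, T = T, U = T, V = F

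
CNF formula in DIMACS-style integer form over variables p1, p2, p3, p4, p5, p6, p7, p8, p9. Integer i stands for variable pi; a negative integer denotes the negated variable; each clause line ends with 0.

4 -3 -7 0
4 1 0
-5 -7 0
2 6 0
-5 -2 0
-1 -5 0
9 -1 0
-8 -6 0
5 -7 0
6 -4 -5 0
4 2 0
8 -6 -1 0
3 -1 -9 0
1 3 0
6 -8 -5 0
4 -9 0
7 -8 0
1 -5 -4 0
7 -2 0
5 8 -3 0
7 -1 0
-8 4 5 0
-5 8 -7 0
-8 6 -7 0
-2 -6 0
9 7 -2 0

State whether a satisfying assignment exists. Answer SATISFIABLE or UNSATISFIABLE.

UNSATISFIABLE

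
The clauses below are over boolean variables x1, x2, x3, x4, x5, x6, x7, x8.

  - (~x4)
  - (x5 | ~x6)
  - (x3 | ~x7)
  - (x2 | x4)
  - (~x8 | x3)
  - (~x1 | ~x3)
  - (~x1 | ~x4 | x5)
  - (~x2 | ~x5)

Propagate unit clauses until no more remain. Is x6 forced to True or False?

False

(~x4) is a unit clause: x4 = False.
From (x4 | x2) and x4 = False: x2 = True.
(~x2 | ~x5) with x2 = True leaves only ~x5, so x5 = False.
(~x6 | x5) with x5 = False leaves only ~x6, so x6 = False.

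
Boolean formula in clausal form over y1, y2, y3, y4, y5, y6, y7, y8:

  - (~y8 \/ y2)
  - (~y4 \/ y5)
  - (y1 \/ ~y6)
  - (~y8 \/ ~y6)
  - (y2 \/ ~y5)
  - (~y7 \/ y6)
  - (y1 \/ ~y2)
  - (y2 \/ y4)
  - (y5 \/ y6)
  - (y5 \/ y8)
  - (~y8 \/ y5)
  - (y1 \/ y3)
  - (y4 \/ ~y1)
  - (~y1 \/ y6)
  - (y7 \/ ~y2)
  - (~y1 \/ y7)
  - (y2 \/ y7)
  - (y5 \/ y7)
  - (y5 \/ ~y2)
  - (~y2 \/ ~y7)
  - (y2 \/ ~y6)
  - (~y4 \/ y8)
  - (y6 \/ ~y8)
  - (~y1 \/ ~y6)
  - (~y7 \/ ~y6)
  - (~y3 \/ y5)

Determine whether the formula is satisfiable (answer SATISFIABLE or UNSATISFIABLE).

UNSATISFIABLE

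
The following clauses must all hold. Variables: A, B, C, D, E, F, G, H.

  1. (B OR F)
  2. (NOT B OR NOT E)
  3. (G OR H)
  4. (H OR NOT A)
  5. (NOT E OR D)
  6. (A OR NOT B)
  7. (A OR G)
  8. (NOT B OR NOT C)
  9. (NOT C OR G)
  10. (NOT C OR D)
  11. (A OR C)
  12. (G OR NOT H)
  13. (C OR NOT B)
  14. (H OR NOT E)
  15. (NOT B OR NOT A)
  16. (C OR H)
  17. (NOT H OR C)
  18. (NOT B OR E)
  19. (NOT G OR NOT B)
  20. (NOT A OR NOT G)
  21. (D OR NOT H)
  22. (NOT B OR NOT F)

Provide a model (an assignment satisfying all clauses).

A=F, B=F, C=T, D=T, E=F, F=T, G=T, H=F

Check each clause:
  1. (F OR B) — F is true.
  2. (NOT B OR NOT E) — NOT E is true.
  3. (H OR G) — G is true.
  4. (NOT A OR H) — NOT A is true.
  5. (D OR NOT E) — NOT E is true.
  6. (NOT B OR A) — NOT B is true.
  7. (G OR A) — G is true.
  8. (NOT C OR NOT B) — NOT B is true.
  9. (G OR NOT C) — G is true.
  10. (NOT C OR D) — D is true.
  11. (A OR C) — C is true.
  12. (NOT H OR G) — NOT H is true.
  13. (C OR NOT B) — C is true.
  14. (H OR NOT E) — NOT E is true.
  15. (NOT B OR NOT A) — NOT A is true.
  16. (C OR H) — C is true.
  17. (C OR NOT H) — NOT H is true.
  18. (E OR NOT B) — NOT B is true.
  19. (NOT G OR NOT B) — NOT B is true.
  20. (NOT A OR NOT G) — NOT A is true.
  21. (D OR NOT H) — NOT H is true.
  22. (NOT F OR NOT B) — NOT B is true.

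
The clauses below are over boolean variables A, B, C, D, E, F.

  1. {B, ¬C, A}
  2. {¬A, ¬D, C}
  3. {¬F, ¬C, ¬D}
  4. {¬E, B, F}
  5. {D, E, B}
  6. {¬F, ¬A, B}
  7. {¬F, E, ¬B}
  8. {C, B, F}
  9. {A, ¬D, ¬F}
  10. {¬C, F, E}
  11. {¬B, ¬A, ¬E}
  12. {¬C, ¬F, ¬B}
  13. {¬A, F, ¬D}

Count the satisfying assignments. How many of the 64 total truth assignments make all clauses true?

Case analysis on F and B:
  F=1, B=1: remaining (A,C,D,E) ∈ {(0,0,0,1)} — 1.
  F=1, B=0: remaining (A,C,D,E) ∈ {(0,0,0,1)} — 1.
  F=0, B=1: 7 of the 16 assignments to (A,C,D,E) work.
  F=0, B=0: a clause becomes empty — 0.
Total: 1 + 1 + 7 + 0 = 9.

9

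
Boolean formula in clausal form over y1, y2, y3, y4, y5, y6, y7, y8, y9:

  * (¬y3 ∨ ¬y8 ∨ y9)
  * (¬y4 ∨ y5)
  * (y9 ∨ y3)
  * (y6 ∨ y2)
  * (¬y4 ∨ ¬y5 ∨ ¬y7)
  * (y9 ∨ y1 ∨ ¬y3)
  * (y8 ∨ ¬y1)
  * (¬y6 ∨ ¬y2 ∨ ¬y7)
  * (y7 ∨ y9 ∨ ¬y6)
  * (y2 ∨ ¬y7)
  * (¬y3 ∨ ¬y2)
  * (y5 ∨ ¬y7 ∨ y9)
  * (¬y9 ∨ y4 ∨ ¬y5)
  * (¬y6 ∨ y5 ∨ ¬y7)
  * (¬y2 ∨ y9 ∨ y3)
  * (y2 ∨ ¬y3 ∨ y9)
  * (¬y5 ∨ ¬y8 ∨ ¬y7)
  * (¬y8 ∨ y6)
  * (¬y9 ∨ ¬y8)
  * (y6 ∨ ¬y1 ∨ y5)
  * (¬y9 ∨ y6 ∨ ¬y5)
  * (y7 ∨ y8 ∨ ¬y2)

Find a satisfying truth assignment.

Branch on y1: take y1 = False.
Branch on y2: take y2 = True.
  then y3 is forced to False.
  then y9 is forced to True.
  then y8 is forced to False.
  then y7 is forced to True.
  then y6 is forced to False.
  then y5 is forced to False.
  then y4 is forced to False.
Every clause has at least one true literal under this assignment.

y1=F, y2=T, y3=F, y4=F, y5=F, y6=F, y7=T, y8=F, y9=T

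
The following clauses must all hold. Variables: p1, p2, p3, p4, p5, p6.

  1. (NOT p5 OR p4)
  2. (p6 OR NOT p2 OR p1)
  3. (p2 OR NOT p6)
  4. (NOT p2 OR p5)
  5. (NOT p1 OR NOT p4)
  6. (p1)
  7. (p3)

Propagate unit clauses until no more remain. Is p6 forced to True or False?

False

(p1) stands alone — p1 = True.
From (NOT p1 OR NOT p4) and p1 = True: p4 = False.
In (NOT p5 OR p4), p4 is now false; NOT p5 must hold, so p5 = False.
(NOT p2 OR p5) with p5 = False leaves only NOT p2, so p2 = False.
(p2 OR NOT p6) with p2 = False leaves only NOT p6, so p6 = False.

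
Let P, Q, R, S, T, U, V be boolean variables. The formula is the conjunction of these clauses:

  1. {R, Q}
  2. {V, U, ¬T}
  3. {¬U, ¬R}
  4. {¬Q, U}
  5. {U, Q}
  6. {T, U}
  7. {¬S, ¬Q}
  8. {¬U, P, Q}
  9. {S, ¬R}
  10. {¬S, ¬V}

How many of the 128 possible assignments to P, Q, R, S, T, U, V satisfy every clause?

Split on U, then Q.
  U=T, Q=T: forces R=F; S=F; P, T, V free → 2^3 = 8.
  U=T, Q=F: a clause becomes empty — 0.
  U=F, Q=T: a clause becomes empty — 0.
  U=F, Q=F: a clause becomes empty — 0.
Total: 8 + 0 + 0 + 0 = 8.

8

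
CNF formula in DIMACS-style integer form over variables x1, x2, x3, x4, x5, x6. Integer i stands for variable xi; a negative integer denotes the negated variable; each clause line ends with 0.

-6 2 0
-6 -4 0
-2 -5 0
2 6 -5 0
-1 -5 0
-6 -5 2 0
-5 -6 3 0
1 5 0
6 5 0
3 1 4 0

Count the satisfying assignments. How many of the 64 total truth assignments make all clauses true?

2

Satisfying assignments:
  x1=T x2=T x3=F x4=F x5=F x6=T
  x1=T x2=T x3=T x4=F x5=F x6=T
Count: 2.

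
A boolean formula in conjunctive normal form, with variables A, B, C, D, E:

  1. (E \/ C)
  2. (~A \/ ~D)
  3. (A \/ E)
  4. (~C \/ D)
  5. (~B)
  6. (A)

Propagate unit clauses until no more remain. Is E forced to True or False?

(~B) stands alone — B = False.
(A) is a unit clause: A = True.
(~D \/ ~A): since A = True, the clause reduces to (~D). D = False.
(D \/ ~C) with D = False leaves only ~C, so C = False.
(C \/ E): since C = False, the clause reduces to (E). E = True.

True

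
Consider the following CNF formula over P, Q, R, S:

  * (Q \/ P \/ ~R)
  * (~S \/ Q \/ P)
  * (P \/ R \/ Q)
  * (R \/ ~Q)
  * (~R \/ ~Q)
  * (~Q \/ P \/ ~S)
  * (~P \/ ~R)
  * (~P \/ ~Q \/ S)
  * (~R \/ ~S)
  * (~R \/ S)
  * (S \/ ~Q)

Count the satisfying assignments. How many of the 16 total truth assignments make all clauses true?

2

Satisfying assignments:
  P=1 Q=0 R=0 S=0
  P=1 Q=0 R=0 S=1
That's 2 in total.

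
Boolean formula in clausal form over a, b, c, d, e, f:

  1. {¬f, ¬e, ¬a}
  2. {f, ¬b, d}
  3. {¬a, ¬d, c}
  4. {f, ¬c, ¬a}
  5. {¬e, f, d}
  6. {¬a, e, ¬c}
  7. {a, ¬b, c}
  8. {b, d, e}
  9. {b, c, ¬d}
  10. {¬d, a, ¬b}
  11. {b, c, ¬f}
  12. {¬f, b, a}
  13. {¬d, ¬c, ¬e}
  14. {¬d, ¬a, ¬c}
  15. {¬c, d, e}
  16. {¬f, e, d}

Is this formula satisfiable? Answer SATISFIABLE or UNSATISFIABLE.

SATISFIABLE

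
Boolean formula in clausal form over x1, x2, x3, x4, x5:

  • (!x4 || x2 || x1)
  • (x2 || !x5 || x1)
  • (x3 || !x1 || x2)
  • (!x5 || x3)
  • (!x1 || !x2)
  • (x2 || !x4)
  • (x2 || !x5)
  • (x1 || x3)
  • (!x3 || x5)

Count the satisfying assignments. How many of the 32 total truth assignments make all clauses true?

2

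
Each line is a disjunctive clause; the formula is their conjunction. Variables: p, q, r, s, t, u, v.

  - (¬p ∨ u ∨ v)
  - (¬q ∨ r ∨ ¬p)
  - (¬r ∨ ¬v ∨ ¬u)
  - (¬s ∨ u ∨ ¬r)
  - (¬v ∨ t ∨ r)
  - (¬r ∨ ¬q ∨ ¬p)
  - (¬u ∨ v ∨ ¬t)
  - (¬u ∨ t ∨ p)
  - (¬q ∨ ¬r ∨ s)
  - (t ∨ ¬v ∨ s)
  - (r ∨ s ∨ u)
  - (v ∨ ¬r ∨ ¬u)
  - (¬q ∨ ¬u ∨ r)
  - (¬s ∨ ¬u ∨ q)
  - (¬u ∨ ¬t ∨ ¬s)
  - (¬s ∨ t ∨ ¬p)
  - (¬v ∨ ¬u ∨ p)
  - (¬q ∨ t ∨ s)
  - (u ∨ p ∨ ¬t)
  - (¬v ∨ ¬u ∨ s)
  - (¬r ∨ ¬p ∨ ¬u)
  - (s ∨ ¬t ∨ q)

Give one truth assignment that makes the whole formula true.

p=False, q=True, r=False, s=True, t=False, u=False, v=False

Check each clause:
  1. (u ∨ ¬p ∨ v) — ¬p is true.
  2. (r ∨ ¬q ∨ ¬p) — ¬p is true.
  3. (¬u ∨ ¬r ∨ ¬v) — ¬v is true.
  4. (u ∨ ¬r ∨ ¬s) — ¬r is true.
  5. (¬v ∨ t ∨ r) — ¬v is true.
  6. (¬r ∨ ¬q ∨ ¬p) — ¬r is true.
  7. (v ∨ ¬t ∨ ¬u) — ¬u is true.
  8. (¬u ∨ t ∨ p) — ¬u is true.
  9. (s ∨ ¬q ∨ ¬r) — s is true.
  10. (t ∨ s ∨ ¬v) — ¬v is true.
  11. (r ∨ s ∨ u) — s is true.
  12. (¬u ∨ ¬r ∨ v) — ¬u is true.
  13. (¬q ∨ r ∨ ¬u) — ¬u is true.
  14. (¬u ∨ q ∨ ¬s) — ¬u is true.
  15. (¬t ∨ ¬u ∨ ¬s) — ¬u is true.
  16. (¬p ∨ t ∨ ¬s) — ¬p is true.
  17. (¬v ∨ p ∨ ¬u) — ¬v is true.
  18. (t ∨ s ∨ ¬q) — s is true.
  19. (p ∨ u ∨ ¬t) — ¬t is true.
  20. (¬u ∨ s ∨ ¬v) — ¬v is true.
  21. (¬u ∨ ¬r ∨ ¬p) — ¬u is true.
  22. (q ∨ s ∨ ¬t) — q is true.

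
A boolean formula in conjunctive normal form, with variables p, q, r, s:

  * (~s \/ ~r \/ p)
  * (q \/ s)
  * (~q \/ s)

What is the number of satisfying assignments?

6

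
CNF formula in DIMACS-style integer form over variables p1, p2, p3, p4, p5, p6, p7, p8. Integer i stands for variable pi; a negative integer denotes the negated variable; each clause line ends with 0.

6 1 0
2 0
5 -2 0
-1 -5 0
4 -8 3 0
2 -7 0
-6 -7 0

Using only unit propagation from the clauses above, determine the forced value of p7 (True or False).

False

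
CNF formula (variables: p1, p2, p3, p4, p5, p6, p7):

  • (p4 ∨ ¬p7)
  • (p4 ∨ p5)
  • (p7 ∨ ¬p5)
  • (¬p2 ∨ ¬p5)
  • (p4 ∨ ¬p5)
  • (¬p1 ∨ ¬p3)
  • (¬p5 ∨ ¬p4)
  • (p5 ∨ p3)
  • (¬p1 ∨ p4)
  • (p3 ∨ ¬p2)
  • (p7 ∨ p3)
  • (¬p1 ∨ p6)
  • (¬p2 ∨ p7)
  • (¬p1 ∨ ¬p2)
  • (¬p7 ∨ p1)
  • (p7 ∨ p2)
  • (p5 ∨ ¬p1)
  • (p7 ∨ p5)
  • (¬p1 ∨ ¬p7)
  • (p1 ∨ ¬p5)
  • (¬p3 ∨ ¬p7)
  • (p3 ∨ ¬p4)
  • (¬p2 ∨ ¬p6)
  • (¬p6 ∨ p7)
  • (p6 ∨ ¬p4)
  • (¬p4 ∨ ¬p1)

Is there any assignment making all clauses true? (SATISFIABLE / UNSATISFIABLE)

UNSATISFIABLE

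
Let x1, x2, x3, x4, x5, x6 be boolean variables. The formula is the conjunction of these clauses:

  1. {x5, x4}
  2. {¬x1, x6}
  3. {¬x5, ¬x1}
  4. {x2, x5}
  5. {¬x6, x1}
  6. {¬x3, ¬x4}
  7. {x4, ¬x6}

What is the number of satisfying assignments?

8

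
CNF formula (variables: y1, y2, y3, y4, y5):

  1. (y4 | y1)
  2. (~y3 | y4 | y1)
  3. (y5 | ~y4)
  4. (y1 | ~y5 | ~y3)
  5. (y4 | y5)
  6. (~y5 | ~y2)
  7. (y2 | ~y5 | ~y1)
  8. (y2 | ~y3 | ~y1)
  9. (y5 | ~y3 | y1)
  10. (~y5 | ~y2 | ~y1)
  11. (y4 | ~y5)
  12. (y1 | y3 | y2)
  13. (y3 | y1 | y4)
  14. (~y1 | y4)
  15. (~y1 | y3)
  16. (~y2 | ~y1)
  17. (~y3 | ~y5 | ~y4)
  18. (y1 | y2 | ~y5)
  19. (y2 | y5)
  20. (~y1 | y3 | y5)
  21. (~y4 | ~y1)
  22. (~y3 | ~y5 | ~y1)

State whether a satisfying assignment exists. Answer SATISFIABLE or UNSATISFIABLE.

y1 = True:
  propagation gives y4=True; an empty clause results — contradiction.
y1 = False:
  propagation gives y4=True, y5=True, y3=False, y2=False; an empty clause results — contradiction.
Every branch closes, so no satisfying assignment exists.

UNSATISFIABLE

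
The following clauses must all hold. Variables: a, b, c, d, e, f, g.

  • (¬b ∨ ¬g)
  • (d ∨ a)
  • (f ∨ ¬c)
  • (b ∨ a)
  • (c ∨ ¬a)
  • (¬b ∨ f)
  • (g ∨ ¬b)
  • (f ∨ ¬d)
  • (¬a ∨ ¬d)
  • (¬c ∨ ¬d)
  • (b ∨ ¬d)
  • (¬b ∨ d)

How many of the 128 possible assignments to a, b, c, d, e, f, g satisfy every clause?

4

Satisfying assignments:
  a=T b=F c=T d=F e=F f=T g=F
  a=T b=F c=T d=F e=F f=T g=T
  a=T b=F c=T d=F e=T f=T g=F
  a=T b=F c=T d=F e=T f=T g=T
Count: 4.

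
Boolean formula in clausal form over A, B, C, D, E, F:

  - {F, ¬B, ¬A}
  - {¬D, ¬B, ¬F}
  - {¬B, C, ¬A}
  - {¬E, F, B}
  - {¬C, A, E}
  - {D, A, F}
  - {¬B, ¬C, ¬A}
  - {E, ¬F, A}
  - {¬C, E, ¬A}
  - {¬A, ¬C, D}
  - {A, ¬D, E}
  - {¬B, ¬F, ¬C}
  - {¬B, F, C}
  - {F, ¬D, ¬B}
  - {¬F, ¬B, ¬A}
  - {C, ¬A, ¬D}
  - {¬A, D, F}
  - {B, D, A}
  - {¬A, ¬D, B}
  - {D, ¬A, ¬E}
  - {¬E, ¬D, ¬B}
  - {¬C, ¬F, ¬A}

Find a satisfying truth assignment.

A=0  B=1  C=0  D=0  E=1  F=1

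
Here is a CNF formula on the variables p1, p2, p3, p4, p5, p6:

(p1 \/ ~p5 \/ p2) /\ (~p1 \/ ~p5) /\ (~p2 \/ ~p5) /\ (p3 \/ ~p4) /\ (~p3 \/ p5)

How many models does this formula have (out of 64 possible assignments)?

Satisfying assignments:
  p1=0 p2=0 p3=0 p4=0 p5=0 p6=0
  p1=0 p2=0 p3=0 p4=0 p5=0 p6=1
  p1=0 p2=1 p3=0 p4=0 p5=0 p6=0
  p1=0 p2=1 p3=0 p4=0 p5=0 p6=1
  p1=1 p2=0 p3=0 p4=0 p5=0 p6=0
  p1=1 p2=0 p3=0 p4=0 p5=0 p6=1
  p1=1 p2=1 p3=0 p4=0 p5=0 p6=0
  p1=1 p2=1 p3=0 p4=0 p5=0 p6=1
Count: 8.

8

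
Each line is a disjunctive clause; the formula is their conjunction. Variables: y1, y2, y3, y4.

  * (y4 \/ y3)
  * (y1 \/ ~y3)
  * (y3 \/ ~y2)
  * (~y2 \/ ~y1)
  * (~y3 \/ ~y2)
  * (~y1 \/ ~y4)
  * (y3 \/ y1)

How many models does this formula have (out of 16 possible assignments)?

1

The models are:
  y1=1 y2=0 y3=1 y4=0
That's 1 in total.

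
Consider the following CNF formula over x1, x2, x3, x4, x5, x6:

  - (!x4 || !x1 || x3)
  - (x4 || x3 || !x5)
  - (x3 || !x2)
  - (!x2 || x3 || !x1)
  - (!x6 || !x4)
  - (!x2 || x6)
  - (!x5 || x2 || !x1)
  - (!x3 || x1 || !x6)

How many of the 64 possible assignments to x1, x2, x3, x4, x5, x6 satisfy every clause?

15

Case analysis on x3 and x1:
  x3=T, x1=T: 5 of the 16 assignments to (x2,x4,x5,x6) work.
  x3=T, x1=F: remaining (x2,x4,x5,x6) ∈ {(F,F,F,F); (F,F,T,F); (F,T,F,F); (F,T,T,F)} — 4.
  x3=F, x1=T: remaining (x2,x4,x5,x6) ∈ {(F,F,F,F); (F,F,F,T)} — 2.
  x3=F, x1=F: remaining (x2,x4,x5,x6) ∈ {(F,F,F,F); (F,F,F,T); (F,T,F,F); (F,T,T,F)} — 4.
Total: 5 + 4 + 2 + 4 = 15.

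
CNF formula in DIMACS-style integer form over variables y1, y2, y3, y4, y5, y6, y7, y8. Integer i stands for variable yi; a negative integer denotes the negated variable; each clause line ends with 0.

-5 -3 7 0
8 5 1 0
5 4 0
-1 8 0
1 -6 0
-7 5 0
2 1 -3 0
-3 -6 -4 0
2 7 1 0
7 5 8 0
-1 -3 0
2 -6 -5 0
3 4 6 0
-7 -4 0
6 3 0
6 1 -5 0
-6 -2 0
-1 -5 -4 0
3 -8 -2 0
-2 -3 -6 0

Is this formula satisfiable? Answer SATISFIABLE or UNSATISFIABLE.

SATISFIABLE

Try y1 = False.
  then y6 is forced to False.
  then y3 is forced to True.
  then y2 is forced to True.
  then y5 is forced to False.
  then y8 is forced to True.
  then y4 is forced to True.
  then y7 is forced to False.
So y1=False, y2=True, y3=True, y4=True, y5=False, y6=False, y7=False, y8=True is a satisfying assignment.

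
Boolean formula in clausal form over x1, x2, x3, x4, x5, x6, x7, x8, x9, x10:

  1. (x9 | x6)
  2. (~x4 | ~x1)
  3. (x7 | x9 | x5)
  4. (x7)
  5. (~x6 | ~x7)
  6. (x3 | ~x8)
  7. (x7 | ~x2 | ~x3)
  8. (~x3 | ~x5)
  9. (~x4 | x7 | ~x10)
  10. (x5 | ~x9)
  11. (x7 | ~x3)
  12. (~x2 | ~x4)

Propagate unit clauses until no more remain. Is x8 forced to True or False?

Unit clause (x7) sets x7 = True.
(~x6 | ~x7): since x7 = True, the clause reduces to (~x6). x6 = False.
(x9 | x6): since x6 = False, the clause reduces to (x9). x9 = True.
(~x9 | x5): since x9 = True, the clause reduces to (x5). x5 = True.
From (~x5 | ~x3) and x5 = True: x3 = False.
(x3 | ~x8): since x3 = False, the clause reduces to (~x8). x8 = False.

False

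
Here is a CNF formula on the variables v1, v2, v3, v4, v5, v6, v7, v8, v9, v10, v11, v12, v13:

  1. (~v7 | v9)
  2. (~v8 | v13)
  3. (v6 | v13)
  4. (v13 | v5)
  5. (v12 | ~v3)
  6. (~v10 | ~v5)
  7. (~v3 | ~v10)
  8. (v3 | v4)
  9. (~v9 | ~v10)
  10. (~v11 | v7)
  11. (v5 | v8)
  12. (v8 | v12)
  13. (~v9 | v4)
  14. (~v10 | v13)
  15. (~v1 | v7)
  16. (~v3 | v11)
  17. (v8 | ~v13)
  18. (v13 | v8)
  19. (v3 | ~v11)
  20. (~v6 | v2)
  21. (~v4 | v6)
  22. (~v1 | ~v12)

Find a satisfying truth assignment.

v1=F, v2=T, v3=F, v4=T, v5=T, v6=T, v7=F, v8=T, v9=T, v10=F, v11=F, v12=F, v13=T

v1 occurs only negated in the remaining clauses — set v1 = False.
v2 occurs only positively in the remaining clauses — set v2 = True.
Try v3 = False.
  then v4 is forced to True.
  then v11 is forced to False.
  then v6 is forced to True.
Try v5 = True.
  then v10 is forced to False.
Set v7 = False and propagate.
The remaining clauses are satisfied by v8 = True, v9 = True, v12 = False, v13 = True.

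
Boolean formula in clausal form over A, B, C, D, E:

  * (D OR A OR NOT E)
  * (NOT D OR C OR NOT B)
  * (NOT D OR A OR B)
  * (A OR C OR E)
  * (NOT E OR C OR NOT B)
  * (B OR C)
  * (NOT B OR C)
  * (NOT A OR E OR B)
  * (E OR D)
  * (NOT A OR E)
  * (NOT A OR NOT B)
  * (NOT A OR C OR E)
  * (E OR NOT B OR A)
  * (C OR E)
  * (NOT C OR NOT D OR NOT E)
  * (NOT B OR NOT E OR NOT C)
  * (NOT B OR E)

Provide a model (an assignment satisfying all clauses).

Set A = True and propagate.
  then E is forced to True.
  then B is forced to False.
  then C is forced to True.
  then D is forced to False.

A = T, B = F, C = T, D = F, E = T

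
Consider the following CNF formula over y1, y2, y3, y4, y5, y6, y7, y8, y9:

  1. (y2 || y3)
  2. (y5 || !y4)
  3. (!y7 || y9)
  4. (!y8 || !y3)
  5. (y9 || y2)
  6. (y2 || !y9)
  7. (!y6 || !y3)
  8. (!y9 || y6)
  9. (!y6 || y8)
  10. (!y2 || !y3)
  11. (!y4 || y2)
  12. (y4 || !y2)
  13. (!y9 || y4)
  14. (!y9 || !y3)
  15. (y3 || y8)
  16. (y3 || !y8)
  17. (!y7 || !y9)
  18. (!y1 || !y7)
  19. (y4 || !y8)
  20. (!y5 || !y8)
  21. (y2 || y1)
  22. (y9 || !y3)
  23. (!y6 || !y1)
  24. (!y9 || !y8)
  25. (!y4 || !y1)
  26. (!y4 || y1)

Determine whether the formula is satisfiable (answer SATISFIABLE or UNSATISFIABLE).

y9 = True:
  propagation gives y2=True, y6=True, y3=False, y8=True; an empty clause results — contradiction.
y9 = False:
  propagation gives y7=False, y2=True, y3=False, y4=True; an empty clause results — contradiction.
Every branch closes, so no satisfying assignment exists.

UNSATISFIABLE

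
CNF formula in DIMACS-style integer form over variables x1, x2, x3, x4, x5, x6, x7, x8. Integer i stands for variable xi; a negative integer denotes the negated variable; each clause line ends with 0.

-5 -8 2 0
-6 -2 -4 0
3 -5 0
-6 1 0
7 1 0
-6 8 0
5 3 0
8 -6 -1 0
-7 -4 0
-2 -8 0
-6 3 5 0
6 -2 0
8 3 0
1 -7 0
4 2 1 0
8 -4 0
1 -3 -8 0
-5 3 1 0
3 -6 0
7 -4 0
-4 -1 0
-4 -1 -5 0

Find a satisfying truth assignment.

x1=1, x2=0, x3=1, x4=0, x5=0, x6=0, x7=1, x8=0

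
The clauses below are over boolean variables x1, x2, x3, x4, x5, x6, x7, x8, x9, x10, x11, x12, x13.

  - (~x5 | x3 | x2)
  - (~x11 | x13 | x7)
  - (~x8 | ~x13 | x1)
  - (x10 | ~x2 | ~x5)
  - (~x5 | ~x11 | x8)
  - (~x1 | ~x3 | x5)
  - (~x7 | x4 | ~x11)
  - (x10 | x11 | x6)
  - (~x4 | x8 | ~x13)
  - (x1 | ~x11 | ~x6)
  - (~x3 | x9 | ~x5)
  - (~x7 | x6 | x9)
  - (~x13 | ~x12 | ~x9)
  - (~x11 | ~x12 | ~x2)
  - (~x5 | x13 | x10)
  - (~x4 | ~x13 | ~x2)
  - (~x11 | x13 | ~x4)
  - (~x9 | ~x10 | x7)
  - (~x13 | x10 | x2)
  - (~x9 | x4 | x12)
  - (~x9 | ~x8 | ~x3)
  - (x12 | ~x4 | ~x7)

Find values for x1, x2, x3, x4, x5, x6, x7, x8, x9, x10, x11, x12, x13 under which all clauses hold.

Try x1 = True.
Try x2 = True.
For the remaining variables, x3 = False, x4 = True, x5 = True, x6 = True, x7 = True, x8 = True, x9 = False, x10 = True, x11 = False, x12 = True, x13 = False works.

x1 = T  x2 = T  x3 = F  x4 = T  x5 = T  x6 = T  x7 = T  x8 = T  x9 = F  x10 = T  x11 = F  x12 = T  x13 = F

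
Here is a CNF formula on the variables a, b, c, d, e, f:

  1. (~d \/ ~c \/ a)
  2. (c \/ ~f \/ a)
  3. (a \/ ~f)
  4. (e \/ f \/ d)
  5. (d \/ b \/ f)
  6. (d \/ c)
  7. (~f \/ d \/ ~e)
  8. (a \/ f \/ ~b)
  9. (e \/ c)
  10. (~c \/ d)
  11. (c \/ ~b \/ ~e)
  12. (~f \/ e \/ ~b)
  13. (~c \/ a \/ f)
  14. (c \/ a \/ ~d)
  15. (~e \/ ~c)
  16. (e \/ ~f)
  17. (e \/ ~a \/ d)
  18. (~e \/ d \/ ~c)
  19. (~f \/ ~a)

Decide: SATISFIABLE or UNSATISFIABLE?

SATISFIABLE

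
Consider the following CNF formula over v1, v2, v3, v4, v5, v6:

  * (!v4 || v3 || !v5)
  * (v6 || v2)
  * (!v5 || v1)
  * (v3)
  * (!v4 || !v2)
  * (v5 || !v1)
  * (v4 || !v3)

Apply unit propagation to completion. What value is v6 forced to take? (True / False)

(v3) stands alone — v3 = True.
(v4 || !v3) with v3 = True leaves only v4, so v4 = True.
From (!v4 || !v2) and v4 = True: v2 = False.
From (v6 || v2) and v2 = False: v6 = True.

True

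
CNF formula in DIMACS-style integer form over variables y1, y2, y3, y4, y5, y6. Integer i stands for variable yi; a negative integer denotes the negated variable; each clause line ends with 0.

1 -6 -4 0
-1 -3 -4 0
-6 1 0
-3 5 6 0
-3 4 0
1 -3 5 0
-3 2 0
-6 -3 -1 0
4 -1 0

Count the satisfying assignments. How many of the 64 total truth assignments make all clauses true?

Split on y1, then y3.
  y1=T, y3=T: a clause becomes empty — 0.
  y1=T, y3=F: forces y4=T; y2, y5, y6 free → 2^3 = 8.
  y1=F, y3=T: remaining (y2,y4,y5,y6) ∈ {(T,T,T,F)} — 1.
  y1=F, y3=F: forces y6=F; y2, y4, y5 free → 2^3 = 8.
Total: 0 + 8 + 1 + 8 = 17.

17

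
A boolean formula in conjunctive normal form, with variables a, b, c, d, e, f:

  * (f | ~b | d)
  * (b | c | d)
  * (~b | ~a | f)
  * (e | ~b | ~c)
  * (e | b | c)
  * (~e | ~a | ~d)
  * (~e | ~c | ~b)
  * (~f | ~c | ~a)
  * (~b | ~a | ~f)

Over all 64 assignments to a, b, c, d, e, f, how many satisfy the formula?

19

Case analysis on b and c:
  b=1, c=1: a clause becomes empty — 0.
  b=1, c=0: e free; 3 ways for (a,d,f) × 2^1 = 6.
  b=0, c=1: 11 of the 16 assignments to (a,d,e,f) work.
  b=0, c=0: remaining (a,d,e,f) ∈ {(0,1,1,0); (0,1,1,1)} — 2.
Total: 0 + 6 + 11 + 2 = 19.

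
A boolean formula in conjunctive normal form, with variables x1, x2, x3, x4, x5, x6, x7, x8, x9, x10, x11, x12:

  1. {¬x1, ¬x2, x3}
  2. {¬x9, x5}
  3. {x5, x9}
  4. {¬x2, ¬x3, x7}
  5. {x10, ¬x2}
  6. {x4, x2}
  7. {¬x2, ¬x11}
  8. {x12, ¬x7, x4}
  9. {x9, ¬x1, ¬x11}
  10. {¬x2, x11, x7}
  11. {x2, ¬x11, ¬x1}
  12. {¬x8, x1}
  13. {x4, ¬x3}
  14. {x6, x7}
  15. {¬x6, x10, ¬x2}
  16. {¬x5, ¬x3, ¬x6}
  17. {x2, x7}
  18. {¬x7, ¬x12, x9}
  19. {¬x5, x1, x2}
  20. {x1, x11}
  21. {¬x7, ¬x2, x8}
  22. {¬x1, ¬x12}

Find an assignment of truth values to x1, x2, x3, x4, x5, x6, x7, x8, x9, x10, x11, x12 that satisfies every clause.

x1 = T  x2 = F  x3 = T  x4 = T  x5 = T  x6 = F  x7 = T  x8 = F  x9 = T  x10 = T  x11 = F  x12 = F

Pure literal: x4 appears only positively; assign x4 = True.
x10 occurs only positively in the remaining clauses — set x10 = True.
Try x1 = True.
  then x12 is forced to False.
Set x2 = False and propagate.
  then x11 is forced to False.
  then x7 is forced to True.
Set x3 = True and propagate.
The remaining clauses are satisfied by x5 = True, x6 = False, x8 = False, x9 = True.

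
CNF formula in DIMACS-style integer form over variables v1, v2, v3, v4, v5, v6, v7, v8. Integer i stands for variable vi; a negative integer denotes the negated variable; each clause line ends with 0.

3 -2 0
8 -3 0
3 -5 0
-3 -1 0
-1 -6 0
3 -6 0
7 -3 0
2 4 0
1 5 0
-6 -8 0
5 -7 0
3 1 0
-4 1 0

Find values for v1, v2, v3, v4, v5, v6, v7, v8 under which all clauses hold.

v1=False, v2=True, v3=True, v4=False, v5=True, v6=False, v7=True, v8=True

Check each clause:
  1. (v3 || !v2) — v3 is true.
  2. (v8 || !v3) — v8 is true.
  3. (!v5 || v3) — v3 is true.
  4. (!v1 || !v3) — !v1 is true.
  5. (!v1 || !v6) — !v6 is true.
  6. (v3 || !v6) — !v6 is true.
  7. (v7 || !v3) — v7 is true.
  8. (v2 || v4) — v2 is true.
  9. (v1 || v5) — v5 is true.
  10. (!v8 || !v6) — !v6 is true.
  11. (v5 || !v7) — v5 is true.
  12. (v1 || v3) — v3 is true.
  13. (!v4 || v1) — !v4 is true.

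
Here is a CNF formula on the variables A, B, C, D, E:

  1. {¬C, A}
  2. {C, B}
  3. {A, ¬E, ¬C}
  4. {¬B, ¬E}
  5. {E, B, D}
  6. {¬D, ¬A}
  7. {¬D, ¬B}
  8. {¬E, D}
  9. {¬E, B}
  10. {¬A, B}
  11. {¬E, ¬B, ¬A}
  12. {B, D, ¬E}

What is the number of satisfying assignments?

3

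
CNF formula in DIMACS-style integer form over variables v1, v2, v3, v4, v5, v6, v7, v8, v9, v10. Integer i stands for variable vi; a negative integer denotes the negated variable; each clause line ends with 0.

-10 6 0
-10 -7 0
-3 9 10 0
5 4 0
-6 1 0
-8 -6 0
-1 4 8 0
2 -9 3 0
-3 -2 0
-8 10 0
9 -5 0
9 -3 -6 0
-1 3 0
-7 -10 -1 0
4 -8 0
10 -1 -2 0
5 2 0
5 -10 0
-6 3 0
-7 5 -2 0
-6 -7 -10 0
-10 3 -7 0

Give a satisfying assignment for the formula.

v1=T, v2=F, v3=T, v4=T, v5=T, v6=F, v7=T, v8=F, v9=T, v10=F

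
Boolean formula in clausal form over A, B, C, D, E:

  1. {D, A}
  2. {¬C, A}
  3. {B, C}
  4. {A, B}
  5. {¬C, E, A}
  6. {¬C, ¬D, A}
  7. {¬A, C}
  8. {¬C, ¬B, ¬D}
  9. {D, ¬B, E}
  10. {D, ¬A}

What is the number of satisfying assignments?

4

Satisfying assignments:
  A=0 B=1 C=0 D=1 E=0
  A=0 B=1 C=0 D=1 E=1
  A=1 B=0 C=1 D=1 E=0
  A=1 B=0 C=1 D=1 E=1
Count: 4.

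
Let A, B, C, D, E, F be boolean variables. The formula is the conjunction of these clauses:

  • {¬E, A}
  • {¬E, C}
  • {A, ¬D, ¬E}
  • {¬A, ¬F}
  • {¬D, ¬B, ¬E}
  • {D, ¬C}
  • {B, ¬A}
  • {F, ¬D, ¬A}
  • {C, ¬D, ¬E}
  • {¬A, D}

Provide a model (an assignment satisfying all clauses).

A = F, B = F, C = F, D = T, E = F, F = F

Pure literal: E appears only negated; assign E = False.
Set A = False and propagate.
Try C = False.
B, D, F are now unconstrained; take B = False, D = True, F = False.
Every clause has at least one true literal under this assignment.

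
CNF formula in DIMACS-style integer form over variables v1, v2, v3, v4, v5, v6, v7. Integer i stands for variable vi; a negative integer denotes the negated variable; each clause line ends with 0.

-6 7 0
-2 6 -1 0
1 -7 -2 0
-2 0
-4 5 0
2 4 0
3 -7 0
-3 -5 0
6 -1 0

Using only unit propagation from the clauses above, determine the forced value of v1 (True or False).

(¬v2) is a unit clause: v2 = False.
(v2 ∨ v4): since v2 = False, the clause reduces to (v4). v4 = True.
(¬v4 ∨ v5) with v4 = True leaves only v5, so v5 = True.
From (¬v5 ∨ ¬v3) and v5 = True: v3 = False.
In (v3 ∨ ¬v7), v3 is now false; ¬v7 must hold, so v7 = False.
(¬v6 ∨ v7) with v7 = False leaves only ¬v6, so v6 = False.
From (v6 ∨ ¬v1) and v6 = False: v1 = False.

False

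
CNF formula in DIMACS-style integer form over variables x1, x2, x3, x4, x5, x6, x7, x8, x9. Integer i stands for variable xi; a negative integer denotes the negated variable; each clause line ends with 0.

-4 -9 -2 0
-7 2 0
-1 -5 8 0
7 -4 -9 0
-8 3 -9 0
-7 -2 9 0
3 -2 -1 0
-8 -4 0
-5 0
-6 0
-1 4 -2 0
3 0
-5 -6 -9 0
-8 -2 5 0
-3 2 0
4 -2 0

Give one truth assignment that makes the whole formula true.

x1=F, x2=T, x3=T, x4=T, x5=F, x6=F, x7=F, x8=F, x9=F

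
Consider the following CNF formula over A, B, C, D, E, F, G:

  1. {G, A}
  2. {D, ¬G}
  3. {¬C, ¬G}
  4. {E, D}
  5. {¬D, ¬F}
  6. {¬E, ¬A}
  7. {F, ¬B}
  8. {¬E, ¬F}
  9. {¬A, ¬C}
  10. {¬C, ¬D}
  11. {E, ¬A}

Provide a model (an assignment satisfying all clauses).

A = False, B = False, C = False, D = True, E = False, F = False, G = True

Pure literal: B appears only negated; assign B = False.
C occurs only negated in the remaining clauses — set C = False.
Set A = False and propagate.
  then G is forced to True.
  then D is forced to True.
  then F is forced to False.
E is now unconstrained; take E = False.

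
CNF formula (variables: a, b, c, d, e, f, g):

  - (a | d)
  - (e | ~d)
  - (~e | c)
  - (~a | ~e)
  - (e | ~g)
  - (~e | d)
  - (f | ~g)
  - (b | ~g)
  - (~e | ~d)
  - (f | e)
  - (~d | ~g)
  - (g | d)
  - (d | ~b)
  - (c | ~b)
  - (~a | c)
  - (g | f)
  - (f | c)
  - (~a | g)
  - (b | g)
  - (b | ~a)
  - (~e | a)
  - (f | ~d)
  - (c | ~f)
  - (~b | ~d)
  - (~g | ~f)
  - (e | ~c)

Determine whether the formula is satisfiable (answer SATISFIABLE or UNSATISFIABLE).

UNSATISFIABLE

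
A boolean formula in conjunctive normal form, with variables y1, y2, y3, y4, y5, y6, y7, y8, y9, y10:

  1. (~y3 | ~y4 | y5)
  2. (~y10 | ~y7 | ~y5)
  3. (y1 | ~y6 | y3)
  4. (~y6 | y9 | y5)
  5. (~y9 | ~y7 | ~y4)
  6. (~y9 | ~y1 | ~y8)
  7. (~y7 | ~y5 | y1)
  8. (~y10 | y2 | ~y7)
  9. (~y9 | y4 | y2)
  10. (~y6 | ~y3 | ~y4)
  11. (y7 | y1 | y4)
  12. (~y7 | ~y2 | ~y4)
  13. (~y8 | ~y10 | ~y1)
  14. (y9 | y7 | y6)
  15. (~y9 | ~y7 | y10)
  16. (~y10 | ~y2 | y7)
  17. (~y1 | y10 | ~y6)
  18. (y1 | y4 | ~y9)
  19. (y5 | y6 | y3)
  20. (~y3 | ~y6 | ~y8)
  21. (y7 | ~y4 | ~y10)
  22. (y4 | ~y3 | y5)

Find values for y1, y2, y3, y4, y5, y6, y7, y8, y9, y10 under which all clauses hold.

y1 = False  y2 = True  y3 = False  y4 = True  y5 = True  y6 = False  y7 = False  y8 = True  y9 = True  y10 = False

Try y1 = False.
Set y2 = True and propagate.
Branch on y3: take y3 = False.
  then y6 is forced to False.
  then y5 is forced to True.
  then y7 is forced to False.
  then y4 is forced to True.
  then y9 is forced to True.
  then y10 is forced to False.
y8 is now unconstrained; take y8 = True.
Every clause has at least one true literal under this assignment.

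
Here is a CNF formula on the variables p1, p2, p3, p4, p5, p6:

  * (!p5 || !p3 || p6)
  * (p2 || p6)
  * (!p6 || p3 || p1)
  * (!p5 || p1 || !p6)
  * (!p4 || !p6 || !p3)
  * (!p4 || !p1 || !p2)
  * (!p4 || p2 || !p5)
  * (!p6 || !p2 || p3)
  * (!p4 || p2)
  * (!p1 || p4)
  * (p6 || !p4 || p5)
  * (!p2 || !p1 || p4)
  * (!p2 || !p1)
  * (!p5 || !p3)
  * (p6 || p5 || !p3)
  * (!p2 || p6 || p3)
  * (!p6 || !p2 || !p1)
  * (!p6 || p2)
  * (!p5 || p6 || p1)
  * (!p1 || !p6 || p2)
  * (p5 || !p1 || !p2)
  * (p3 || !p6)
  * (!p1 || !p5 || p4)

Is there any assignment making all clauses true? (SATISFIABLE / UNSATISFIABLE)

SATISFIABLE

Branch on p1: take p1 = False.
Set p2 = True and propagate.
For the remaining variables, p3 = True, p4 = False, p5 = False, p6 = True works.
So p1 = False  p2 = True  p3 = True  p4 = False  p5 = False  p6 = True is a satisfying assignment.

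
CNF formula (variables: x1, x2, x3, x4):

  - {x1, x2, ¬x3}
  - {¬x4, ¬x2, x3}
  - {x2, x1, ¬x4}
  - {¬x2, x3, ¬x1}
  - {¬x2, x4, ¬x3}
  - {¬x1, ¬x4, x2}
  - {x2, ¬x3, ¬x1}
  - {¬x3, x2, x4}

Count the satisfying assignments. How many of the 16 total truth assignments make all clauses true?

The models are:
  x1=F x2=F x3=F x4=F
  x1=F x2=T x3=F x4=F
  x1=F x2=T x3=T x4=T
  x1=T x2=F x3=F x4=F
  x1=T x2=T x3=T x4=T
Count: 5.

5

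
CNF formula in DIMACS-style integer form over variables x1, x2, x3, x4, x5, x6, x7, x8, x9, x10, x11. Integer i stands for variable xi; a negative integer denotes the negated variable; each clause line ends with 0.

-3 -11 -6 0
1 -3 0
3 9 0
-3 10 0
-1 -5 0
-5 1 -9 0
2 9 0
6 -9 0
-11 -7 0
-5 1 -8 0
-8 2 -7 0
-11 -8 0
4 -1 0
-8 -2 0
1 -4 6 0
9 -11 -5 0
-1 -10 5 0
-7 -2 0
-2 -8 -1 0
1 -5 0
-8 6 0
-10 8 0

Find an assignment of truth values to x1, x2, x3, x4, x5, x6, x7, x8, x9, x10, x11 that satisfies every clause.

Pure literal: x7 appears only negated; assign x7 = False.
x11 occurs only negated in the remaining clauses — set x11 = False.
Set x1 = True and propagate.
  then x5 is forced to False.
  then x4 is forced to True.
  then x10 is forced to False.
  then x3 is forced to False.
  then x9 is forced to True.
  then x6 is forced to True.
The remaining clauses are satisfied by x2 = False, x8 = True.
Every clause has at least one true literal under this assignment.
Check each clause:
  1. (NOT x11 OR NOT x3 OR NOT x6) — NOT x3 is true.
  2. (NOT x3 OR x1) — x1 is true.
  3. (x3 OR x9) — x9 is true.
  4. (NOT x3 OR x10) — NOT x3 is true.
  5. (NOT x5 OR NOT x1) — NOT x5 is true.
  6. (NOT x5 OR x1 OR NOT x9) — x1 is true.
  7. (x9 OR x2) — x9 is true.
  8. (NOT x9 OR x6) — x6 is true.
  9. (NOT x11 OR NOT x7) — NOT x7 is true.
  10. (NOT x8 OR x1 OR NOT x5) — x1 is true.
  11. (NOT x7 OR x2 OR NOT x8) — NOT x7 is true.
  12. (NOT x8 OR NOT x11) — NOT x11 is true.
  13. (x4 OR NOT x1) — x4 is true.
  14. (NOT x8 OR NOT x2) — NOT x2 is true.
  15. (x1 OR x6 OR NOT x4) — x1 is true.
  16. (NOT x11 OR NOT x5 OR x9) — x9 is true.
  17. (NOT x1 OR NOT x10 OR x5) — NOT x10 is true.
  18. (NOT x7 OR NOT x2) — NOT x7 is true.
  19. (NOT x8 OR NOT x2 OR NOT x1) — NOT x2 is true.
  20. (x1 OR NOT x5) — x1 is true.
  21. (x6 OR NOT x8) — x6 is true.
  22. (NOT x10 OR x8) — x8 is true.

x1=T, x2=F, x3=F, x4=T, x5=F, x6=T, x7=F, x8=T, x9=T, x10=F, x11=F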